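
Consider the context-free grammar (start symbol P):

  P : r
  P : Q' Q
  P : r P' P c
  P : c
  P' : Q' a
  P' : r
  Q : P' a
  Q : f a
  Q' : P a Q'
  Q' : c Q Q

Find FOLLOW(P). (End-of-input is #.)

P is the start symbol, so # ∈ FOLLOW(P).
In P : r P' P c: add FIRST(c) = { c }.
In Q' : P a Q': add FIRST(a Q') = { a }.
Union: FOLLOW(P) = { #, a, c }.

{ #, a, c }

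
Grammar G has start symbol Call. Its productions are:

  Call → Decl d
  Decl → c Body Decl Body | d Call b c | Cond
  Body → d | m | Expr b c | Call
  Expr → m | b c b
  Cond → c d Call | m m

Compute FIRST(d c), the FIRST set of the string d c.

d is a terminal; add {d} and stop.

{ d }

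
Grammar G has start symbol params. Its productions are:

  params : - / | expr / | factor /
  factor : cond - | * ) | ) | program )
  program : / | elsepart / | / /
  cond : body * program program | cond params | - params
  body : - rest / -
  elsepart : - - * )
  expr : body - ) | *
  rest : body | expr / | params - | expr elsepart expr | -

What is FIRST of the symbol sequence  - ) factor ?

- is a terminal; add {-} and stop.

{ - }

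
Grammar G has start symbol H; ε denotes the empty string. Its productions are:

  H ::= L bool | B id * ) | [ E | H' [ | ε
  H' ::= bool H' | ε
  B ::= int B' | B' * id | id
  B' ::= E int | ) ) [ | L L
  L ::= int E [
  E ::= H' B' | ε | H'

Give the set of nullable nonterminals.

Directly nullable (have an ε-production): H, H', E.
No other nonterminal has a production whose RHS symbols are all nullable.

{ E, H, H' }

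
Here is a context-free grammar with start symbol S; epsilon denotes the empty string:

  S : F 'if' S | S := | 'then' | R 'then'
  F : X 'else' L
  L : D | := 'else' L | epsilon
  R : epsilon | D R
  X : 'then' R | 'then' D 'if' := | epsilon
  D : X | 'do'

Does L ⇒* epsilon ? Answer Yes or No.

Yes

L has an epsilon-production, so L ⇒ epsilon.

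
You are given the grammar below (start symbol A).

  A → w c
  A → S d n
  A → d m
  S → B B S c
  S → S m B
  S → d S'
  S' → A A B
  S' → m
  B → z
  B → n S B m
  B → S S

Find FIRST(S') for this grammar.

From S' → A A B: add FIRST(A) = { d, n, w, z }.
S' → m contributes {m}.
Union: FIRST(S') = { d, m, n, w, z }.

{ d, m, n, w, z }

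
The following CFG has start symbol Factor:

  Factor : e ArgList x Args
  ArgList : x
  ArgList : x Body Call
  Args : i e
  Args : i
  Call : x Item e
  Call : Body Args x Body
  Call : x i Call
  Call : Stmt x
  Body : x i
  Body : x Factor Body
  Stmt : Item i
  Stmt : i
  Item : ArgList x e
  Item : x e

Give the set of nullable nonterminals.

No nonterminal has an empty production or an RHS whose symbols are all nullable.

{ } (none)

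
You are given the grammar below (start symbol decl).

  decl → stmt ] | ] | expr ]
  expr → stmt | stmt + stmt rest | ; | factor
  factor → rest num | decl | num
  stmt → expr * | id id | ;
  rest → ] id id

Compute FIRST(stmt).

From stmt → expr *: add FIRST(expr) = { ;, ], id, num }.
stmt → id id contributes {id}.
stmt → ; contributes {;}.
Union: FIRST(stmt) = { ;, ], id, num }.

{ ;, ], id, num }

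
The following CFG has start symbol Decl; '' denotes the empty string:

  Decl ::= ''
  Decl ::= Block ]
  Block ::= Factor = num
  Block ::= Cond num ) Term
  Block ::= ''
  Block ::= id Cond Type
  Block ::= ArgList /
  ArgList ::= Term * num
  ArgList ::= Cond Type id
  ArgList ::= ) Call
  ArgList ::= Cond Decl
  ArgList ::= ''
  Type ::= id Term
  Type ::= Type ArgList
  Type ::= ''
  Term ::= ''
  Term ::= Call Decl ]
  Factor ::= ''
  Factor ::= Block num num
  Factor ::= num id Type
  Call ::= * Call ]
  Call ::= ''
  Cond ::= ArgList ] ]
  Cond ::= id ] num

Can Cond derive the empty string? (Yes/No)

No

Nullable nonterminals: ArgList, Block, Call, Decl, Factor, Term, Type.
No production of Cond has an RHS whose symbols are all nullable, so Cond is not nullable.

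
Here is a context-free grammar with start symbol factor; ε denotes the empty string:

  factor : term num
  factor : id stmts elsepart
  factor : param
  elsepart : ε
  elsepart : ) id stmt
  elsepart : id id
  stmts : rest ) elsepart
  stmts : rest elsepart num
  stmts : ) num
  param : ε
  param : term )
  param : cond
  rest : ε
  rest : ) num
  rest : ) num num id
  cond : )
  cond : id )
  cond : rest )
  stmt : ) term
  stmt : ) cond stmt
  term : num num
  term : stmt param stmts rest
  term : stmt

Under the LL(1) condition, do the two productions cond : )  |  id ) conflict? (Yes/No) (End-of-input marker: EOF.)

FIRST()) = { ) } and FIRST(id )) = { id }.
The FIRST sets are disjoint and neither alternative is nullable — no conflict.

No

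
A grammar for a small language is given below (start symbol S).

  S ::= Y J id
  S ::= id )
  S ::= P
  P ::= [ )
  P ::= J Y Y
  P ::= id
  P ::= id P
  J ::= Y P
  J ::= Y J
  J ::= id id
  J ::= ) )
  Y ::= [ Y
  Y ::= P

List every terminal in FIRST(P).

{ ), [, id }

P ::= [ ) contributes {[}.
From P ::= J Y Y: add FIRST(J) = { ), [, id }.
P ::= id contributes {id}.
P ::= id P contributes {id}.
Union: FIRST(P) = { ), [, id }.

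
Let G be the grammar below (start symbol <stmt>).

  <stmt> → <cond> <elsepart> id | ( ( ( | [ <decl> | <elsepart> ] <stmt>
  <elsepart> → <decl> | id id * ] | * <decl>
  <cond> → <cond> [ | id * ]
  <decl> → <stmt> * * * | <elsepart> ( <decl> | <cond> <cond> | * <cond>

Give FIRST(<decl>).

{ (, *, [, id }

From <decl> → <stmt> * * *: add FIRST(<stmt>) = { (, *, [, id }.
From <decl> → <elsepart> ( <decl>: add FIRST(<elsepart>) = { (, *, [, id }.
From <decl> → <cond> <cond>: add FIRST(<cond>) = { id }.
<decl> → * <cond> contributes {*}.
Union: FIRST(<decl>) = { (, *, [, id }.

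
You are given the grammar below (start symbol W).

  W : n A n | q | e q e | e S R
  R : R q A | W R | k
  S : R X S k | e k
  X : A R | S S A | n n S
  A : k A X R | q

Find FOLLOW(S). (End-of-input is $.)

In W : e S R: add FIRST(R) = { e, k, n, q }.
In S : R X S k: add FIRST(k) = { k }.
In X : S S A: add FIRST(S A) = { e, k, n, q }.
In X : S S A: add FIRST(A) = { k, q }.
In X : n n S: S is at the end, add FOLLOW(X) = { e, k, n, q }.
Union: FOLLOW(S) = { e, k, n, q }.

{ e, k, n, q }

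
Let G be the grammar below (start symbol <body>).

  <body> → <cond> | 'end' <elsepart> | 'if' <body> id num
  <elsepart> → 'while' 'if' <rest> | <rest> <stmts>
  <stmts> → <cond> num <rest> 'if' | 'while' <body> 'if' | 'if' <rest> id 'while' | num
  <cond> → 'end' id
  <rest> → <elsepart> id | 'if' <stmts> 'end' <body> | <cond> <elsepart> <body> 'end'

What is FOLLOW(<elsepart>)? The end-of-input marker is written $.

In <body> → 'end' <elsepart>: <elsepart> is at the end, add FOLLOW(<body>) = { $, 'end', 'if', 'while', id, num }.
In <rest> → <elsepart> id: add FIRST(id) = { id }.
In <rest> → <cond> <elsepart> <body> 'end': add FIRST(<body> 'end') = { 'end', 'if' }.
Union: FOLLOW(<elsepart>) = { $, 'end', 'if', 'while', id, num }.

{ $, 'end', 'if', 'while', id, num }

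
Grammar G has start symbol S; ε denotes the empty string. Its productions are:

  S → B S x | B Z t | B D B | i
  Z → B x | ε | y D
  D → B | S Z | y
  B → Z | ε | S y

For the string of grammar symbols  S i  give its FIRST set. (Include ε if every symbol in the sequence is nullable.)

{ i, t, x, y }

Add FIRST(S)\{ε} = { i, t, x, y }; S is nullable, continue.
i is a terminal; add {i} and stop.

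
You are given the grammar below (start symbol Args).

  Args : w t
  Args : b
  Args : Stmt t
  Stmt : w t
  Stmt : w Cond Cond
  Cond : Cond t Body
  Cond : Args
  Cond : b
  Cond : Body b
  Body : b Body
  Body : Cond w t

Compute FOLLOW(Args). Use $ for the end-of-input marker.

Args is the start symbol, so $ ∈ FOLLOW(Args).
In Cond : Args: Args is at the end, add FOLLOW(Cond) = { b, t, w }.
Union: FOLLOW(Args) = { $, b, t, w }.

{ $, b, t, w }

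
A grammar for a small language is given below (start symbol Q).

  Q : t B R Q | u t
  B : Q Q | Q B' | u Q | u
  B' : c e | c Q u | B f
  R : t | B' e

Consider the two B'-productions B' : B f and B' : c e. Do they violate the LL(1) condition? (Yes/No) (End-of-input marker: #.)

FIRST(B f) = { t, u } and FIRST(c e) = { c }.
The FIRST sets are disjoint and neither alternative is nullable — no conflict.

No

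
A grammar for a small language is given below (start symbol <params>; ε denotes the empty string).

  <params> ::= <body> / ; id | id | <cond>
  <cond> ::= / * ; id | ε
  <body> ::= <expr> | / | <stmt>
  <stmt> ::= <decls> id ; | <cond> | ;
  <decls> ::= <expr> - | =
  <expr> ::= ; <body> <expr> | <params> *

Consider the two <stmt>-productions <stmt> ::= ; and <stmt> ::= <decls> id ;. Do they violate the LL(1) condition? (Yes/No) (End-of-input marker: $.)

Yes

FIRST(;) = { ; } and FIRST(<decls> id ;) = { *, /, ;, =, id }.
Both contain ;, so the two alternatives are not disjoint — LL(1) conflict.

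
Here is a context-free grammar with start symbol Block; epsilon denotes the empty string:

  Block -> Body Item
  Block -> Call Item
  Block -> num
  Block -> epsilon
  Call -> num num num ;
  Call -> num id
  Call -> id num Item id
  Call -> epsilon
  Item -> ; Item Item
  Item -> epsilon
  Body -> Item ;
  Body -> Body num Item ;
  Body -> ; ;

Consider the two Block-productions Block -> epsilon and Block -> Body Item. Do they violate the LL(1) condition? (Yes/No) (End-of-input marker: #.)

No

FIRST(epsilon) = { epsilon } and FIRST(Body Item) = { ; }.
The first is nullable but FOLLOW(Block) = { # } is disjoint from FIRST of the second.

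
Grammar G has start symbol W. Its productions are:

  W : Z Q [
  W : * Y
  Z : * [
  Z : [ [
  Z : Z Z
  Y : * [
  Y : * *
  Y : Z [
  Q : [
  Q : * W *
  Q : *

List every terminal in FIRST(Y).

{ *, [ }

Y : * [ contributes {*}.
Y : * * contributes {*}.
From Y : Z [: add FIRST(Z) = { *, [ }.
Union: FIRST(Y) = { *, [ }.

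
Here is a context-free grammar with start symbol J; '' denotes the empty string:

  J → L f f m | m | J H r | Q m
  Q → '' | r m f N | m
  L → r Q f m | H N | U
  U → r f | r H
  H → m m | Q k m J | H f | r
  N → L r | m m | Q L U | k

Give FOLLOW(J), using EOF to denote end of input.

J is the start symbol, so EOF ∈ FOLLOW(J).
In J → J H r: add FIRST(H r) = { k, m, r }.
In H → Q k m J: J is at the end, add FOLLOW(H) = { f, k, m, r }.
Union: FOLLOW(J) = { EOF, f, k, m, r }.

{ EOF, f, k, m, r }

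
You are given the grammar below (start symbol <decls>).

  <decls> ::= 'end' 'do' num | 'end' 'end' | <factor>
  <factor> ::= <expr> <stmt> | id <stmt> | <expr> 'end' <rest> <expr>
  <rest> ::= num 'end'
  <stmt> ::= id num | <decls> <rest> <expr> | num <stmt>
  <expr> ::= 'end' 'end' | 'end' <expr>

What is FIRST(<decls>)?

<decls> ::= 'end' 'do' num contributes {'end'}.
<decls> ::= 'end' 'end' contributes {'end'}.
From <decls> ::= <factor>: add FIRST(<factor>) = { 'end', id }.
Union: FIRST(<decls>) = { 'end', id }.

{ 'end', id }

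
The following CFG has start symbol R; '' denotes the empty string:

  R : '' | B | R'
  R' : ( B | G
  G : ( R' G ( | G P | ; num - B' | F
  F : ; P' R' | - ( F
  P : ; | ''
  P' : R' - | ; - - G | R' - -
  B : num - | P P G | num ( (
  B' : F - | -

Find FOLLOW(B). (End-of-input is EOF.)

{ EOF, (, -, ; }

In R : B: B is at the end, add FOLLOW(R) = { EOF }.
In R' : ( B: B is at the end, add FOLLOW(R') = { EOF, (, -, ; }.
Union: FOLLOW(B) = { EOF, (, -, ; }.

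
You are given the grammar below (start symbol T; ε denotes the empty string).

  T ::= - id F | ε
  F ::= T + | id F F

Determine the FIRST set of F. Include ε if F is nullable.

{ +, -, id }

From F ::= T +: T nullable, take FIRST(T) ∪ {+} = { +, - }.
F ::= id F F contributes {id}.
Union: FIRST(F) = { +, -, id }.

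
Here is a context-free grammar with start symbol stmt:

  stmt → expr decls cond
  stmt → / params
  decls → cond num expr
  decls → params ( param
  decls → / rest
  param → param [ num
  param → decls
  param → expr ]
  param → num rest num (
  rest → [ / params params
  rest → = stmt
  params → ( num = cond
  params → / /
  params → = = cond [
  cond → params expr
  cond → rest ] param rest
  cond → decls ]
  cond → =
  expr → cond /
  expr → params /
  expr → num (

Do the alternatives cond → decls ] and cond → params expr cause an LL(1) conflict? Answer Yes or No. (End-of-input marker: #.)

FIRST(decls ]) = { (, /, =, [ } and FIRST(params expr) = { (, /, = }.
Both contain (, so the two alternatives are not disjoint — LL(1) conflict.

Yes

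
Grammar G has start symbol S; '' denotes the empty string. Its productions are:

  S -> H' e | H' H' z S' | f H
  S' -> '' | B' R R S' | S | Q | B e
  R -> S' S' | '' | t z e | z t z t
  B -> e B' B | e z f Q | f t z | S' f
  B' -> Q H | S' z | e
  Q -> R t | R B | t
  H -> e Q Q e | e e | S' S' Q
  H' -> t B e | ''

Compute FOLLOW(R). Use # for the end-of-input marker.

In S' -> B' R R S': add FIRST(R S')\{''} = { e, f, t, z }.
  Since R S' is nullable, also add FOLLOW(S') = { #, e, f, t, z }.
In S' -> B' R R S': add FIRST(S')\{''} = { e, f, t, z }.
  Since S' is nullable, also add FOLLOW(S') = { #, e, f, t, z }.
In Q -> R t: add FIRST(t) = { t }.
In Q -> R B: add FIRST(B) = { e, f, t, z }.
Union: FOLLOW(R) = { #, e, f, t, z }.

{ #, e, f, t, z }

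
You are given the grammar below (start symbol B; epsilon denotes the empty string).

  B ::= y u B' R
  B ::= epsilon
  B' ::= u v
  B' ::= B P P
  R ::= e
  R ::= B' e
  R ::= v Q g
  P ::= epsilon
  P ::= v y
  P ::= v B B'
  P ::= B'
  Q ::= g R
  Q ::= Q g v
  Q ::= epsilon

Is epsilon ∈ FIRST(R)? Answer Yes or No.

Nullable nonterminals: B, B', P, Q.
No production of R has an RHS whose symbols are all nullable, so R is not nullable.

No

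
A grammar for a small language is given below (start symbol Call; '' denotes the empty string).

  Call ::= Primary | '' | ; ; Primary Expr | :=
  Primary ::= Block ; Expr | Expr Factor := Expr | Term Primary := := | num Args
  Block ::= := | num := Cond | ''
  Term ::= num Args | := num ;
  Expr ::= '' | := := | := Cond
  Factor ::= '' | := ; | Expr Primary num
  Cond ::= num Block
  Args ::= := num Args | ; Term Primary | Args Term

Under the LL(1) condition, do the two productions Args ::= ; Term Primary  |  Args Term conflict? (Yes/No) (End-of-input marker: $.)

Yes

FIRST(; Term Primary) = { ; } and FIRST(Args Term) = { :=, ; }.
Both contain ;, so the two alternatives are not disjoint — LL(1) conflict.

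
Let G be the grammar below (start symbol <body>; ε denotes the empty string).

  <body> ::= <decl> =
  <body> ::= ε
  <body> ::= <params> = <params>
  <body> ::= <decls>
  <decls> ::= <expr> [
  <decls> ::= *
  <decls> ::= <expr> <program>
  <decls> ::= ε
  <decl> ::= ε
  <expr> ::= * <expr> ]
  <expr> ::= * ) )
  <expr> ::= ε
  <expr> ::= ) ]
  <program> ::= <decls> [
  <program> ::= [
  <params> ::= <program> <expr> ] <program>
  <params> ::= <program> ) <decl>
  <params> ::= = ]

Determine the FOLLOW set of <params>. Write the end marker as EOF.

{ EOF, = }

In <body> ::= <params> = <params>: add FIRST(= <params>) = { = }.
In <body> ::= <params> = <params>: <params> is at the end, add FOLLOW(<body>) = { EOF }.
Union: FOLLOW(<params>) = { EOF, = }.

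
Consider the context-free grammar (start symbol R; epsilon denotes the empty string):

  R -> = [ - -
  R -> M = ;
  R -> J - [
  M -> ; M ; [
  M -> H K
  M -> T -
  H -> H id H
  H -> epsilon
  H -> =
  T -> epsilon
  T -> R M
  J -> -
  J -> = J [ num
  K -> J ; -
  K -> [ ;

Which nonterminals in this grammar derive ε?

{ H, T }

Directly nullable (have an epsilon-production): H, T.
No other nonterminal has a production whose RHS symbols are all nullable.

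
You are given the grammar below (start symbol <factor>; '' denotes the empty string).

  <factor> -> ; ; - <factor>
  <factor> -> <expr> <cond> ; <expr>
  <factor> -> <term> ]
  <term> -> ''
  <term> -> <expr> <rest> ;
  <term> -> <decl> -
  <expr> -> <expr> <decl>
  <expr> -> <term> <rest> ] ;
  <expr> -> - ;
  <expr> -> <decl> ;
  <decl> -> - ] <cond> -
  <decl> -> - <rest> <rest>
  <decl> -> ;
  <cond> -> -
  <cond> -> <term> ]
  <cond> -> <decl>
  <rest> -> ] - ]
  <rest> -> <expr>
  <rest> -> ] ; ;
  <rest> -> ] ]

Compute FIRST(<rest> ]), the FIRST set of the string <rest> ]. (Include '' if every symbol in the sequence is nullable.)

{ -, ;, ] }

Add FIRST(<rest>) = { -, ;, ] }; <rest> is not nullable, stop.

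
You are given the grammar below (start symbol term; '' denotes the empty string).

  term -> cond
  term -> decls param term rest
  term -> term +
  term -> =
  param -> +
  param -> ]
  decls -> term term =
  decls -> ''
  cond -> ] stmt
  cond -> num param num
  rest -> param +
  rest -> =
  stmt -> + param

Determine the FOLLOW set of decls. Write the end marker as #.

In term -> decls param term rest: add FIRST(param term rest) = { +, ] }.
Union: FOLLOW(decls) = { +, ] }.

{ +, ] }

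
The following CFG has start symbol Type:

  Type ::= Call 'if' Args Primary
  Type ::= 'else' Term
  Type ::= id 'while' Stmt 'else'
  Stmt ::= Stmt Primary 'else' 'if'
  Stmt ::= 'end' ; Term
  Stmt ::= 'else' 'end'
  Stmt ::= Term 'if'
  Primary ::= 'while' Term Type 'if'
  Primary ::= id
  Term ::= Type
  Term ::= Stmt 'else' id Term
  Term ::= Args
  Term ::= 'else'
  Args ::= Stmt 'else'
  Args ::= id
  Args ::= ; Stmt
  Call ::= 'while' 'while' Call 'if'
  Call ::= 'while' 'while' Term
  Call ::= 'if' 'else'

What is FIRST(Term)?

From Term ::= Type: add FIRST(Type) = { 'else', 'if', 'while', id }.
From Term ::= Stmt 'else' id Term: add FIRST(Stmt) = { 'else', 'end', 'if', 'while', ;, id }.
From Term ::= Args: add FIRST(Args) = { 'else', 'end', 'if', 'while', ;, id }.
Term ::= 'else' contributes {'else'}.
Union: FIRST(Term) = { 'else', 'end', 'if', 'while', ;, id }.

{ 'else', 'end', 'if', 'while', ;, id }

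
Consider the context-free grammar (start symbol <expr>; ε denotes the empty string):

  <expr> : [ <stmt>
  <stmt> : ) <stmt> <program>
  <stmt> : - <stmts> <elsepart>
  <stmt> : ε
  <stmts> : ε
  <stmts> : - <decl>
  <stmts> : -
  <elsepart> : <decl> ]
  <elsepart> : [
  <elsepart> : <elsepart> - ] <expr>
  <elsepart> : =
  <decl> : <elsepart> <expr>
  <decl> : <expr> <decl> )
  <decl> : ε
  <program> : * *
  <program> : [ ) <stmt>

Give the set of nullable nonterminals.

Directly nullable (have an ε-production): <stmt>, <stmts>, <decl>.
No other nonterminal has a production whose RHS symbols are all nullable.

{ <decl>, <stmt>, <stmts> }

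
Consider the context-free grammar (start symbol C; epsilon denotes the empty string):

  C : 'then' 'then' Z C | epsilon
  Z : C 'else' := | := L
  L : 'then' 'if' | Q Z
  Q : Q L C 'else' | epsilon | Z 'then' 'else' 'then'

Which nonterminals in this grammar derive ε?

{ C, Q }

Directly nullable (have an epsilon-production): C, Q.
No other nonterminal has a production whose RHS symbols are all nullable.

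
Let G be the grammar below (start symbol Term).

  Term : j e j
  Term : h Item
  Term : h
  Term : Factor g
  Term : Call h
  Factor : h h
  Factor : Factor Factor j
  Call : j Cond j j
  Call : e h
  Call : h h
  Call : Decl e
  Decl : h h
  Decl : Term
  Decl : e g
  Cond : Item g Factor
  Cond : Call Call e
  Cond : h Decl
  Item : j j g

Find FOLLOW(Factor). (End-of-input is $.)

{ g, h, j }

In Term : Factor g: add FIRST(g) = { g }.
In Factor : Factor Factor j: add FIRST(Factor j) = { h }.
In Factor : Factor Factor j: add FIRST(j) = { j }.
In Cond : Item g Factor: Factor is at the end, add FOLLOW(Cond) = { j }.
Union: FOLLOW(Factor) = { g, h, j }.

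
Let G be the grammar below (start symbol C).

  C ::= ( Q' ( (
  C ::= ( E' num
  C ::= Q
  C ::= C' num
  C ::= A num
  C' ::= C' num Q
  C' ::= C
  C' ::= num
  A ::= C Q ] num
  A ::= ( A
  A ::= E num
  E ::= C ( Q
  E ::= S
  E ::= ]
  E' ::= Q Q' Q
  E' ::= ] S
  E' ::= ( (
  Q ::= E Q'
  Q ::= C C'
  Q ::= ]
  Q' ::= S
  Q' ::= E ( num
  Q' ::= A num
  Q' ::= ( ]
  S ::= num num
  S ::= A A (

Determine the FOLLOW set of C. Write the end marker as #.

{ #, (, ], num }

C is the start symbol, so # ∈ FOLLOW(C).
In C' ::= C: C is at the end, add FOLLOW(C') = { #, (, ], num }.
In A ::= C Q ] num: add FIRST(Q ] num) = { (, ], num }.
In E ::= C ( Q: add FIRST(( Q) = { ( }.
In Q ::= C C': add FIRST(C') = { (, ], num }.
Union: FOLLOW(C) = { #, (, ], num }.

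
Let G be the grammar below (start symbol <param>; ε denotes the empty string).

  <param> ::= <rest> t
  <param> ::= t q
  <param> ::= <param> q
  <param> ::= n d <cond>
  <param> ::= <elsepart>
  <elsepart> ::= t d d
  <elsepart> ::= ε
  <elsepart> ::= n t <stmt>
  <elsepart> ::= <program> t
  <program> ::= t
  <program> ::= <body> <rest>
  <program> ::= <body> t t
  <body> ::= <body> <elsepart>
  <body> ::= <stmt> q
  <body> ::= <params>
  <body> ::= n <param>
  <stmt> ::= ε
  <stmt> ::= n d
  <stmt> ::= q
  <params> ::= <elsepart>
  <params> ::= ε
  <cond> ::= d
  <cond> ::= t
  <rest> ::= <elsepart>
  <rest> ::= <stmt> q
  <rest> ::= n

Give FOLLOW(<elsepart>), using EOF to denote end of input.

{ EOF, n, q, t }

In <param> ::= <elsepart>: <elsepart> is at the end, add FOLLOW(<param>) = { EOF, n, q, t }.
In <body> ::= <body> <elsepart>: <elsepart> is at the end, add FOLLOW(<body>) = { n, q, t }.
In <params> ::= <elsepart>: <elsepart> is at the end, add FOLLOW(<params>) = { n, q, t }.
In <rest> ::= <elsepart>: <elsepart> is at the end, add FOLLOW(<rest>) = { t }.
Union: FOLLOW(<elsepart>) = { EOF, n, q, t }.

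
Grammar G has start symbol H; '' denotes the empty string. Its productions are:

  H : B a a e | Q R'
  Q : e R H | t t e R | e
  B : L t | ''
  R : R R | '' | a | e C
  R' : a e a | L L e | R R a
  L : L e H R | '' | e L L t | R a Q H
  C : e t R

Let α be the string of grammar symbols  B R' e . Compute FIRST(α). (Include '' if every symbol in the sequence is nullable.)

{ a, e, t }

Add FIRST(B)\{''} = { a, e, t }; B is nullable, continue.
Add FIRST(R') = { a, e }; R' is not nullable, stop.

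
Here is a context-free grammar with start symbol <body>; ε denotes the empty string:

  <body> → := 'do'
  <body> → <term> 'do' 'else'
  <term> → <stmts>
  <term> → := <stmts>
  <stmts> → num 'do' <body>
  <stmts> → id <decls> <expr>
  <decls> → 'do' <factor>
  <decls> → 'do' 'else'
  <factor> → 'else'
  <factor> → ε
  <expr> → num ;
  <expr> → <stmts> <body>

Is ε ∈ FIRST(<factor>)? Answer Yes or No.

<factor> has an ε-production, so <factor> ⇒ ε.

Yes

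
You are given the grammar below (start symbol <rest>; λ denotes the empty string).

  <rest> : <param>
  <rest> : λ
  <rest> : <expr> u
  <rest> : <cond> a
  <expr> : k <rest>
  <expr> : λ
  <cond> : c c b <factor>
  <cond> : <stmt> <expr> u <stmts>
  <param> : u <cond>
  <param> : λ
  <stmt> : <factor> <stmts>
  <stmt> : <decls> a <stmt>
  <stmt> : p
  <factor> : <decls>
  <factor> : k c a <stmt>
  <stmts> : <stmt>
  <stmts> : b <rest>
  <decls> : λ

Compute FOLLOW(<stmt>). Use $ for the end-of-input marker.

{ $, a, b, k, p, u }

In <cond> : <stmt> <expr> u <stmts>: add FIRST(<expr> u <stmts>) = { k, u }.
In <stmt> : <decls> a <stmt>: <stmt> is at the end, add FOLLOW(<stmt>) = { $, a, b, k, p, u }.
In <factor> : k c a <stmt>: <stmt> is at the end, add FOLLOW(<factor>) = { $, a, b, k, p, u }.
In <stmts> : <stmt>: <stmt> is at the end, add FOLLOW(<stmts>) = { $, a, b, k, p, u }.
Union: FOLLOW(<stmt>) = { $, a, b, k, p, u }.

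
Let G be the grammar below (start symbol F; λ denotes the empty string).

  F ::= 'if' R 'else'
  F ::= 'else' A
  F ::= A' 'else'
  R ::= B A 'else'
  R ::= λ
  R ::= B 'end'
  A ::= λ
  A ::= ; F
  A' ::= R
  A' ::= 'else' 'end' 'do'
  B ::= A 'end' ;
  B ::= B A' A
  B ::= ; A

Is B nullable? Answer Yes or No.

Nullable nonterminals: A, A', R.
No production of B has an RHS whose symbols are all nullable, so B is not nullable.

No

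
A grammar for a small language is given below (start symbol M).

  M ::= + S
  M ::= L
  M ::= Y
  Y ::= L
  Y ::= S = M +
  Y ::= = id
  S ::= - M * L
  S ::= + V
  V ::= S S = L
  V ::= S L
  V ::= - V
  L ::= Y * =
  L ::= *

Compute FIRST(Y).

{ *, +, -, = }

From Y ::= L: add FIRST(L) = { *, +, -, = }.
From Y ::= S = M +: add FIRST(S) = { +, - }.
Y ::= = id contributes {=}.
Union: FIRST(Y) = { *, +, -, = }.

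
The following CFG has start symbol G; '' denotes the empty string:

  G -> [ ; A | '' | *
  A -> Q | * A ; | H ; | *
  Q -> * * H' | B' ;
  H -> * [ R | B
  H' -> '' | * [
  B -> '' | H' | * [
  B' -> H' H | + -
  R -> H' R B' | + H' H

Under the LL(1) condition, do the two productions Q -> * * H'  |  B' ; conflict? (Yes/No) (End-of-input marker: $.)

Yes

FIRST(* * H') = { * } and FIRST(B' ;) = { *, +, ; }.
Both contain *, so the two alternatives are not disjoint — LL(1) conflict.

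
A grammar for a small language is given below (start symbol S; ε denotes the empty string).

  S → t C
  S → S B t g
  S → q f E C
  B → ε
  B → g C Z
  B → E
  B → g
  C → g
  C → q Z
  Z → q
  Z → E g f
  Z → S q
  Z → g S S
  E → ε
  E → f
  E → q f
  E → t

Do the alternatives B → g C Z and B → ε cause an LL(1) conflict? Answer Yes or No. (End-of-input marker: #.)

No

FIRST(g C Z) = { g } and FIRST(ε) = { ε }.
The second is nullable but FOLLOW(B) = { t } is disjoint from FIRST of the first.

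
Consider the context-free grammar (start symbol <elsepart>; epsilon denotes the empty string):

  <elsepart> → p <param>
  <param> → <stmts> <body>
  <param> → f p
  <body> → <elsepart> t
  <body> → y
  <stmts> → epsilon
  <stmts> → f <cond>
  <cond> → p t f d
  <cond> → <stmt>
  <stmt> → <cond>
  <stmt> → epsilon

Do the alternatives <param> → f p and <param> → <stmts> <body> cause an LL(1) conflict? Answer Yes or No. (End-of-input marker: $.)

Yes

FIRST(f p) = { f } and FIRST(<stmts> <body>) = { f, p, y }.
Both contain f, so the two alternatives are not disjoint — LL(1) conflict.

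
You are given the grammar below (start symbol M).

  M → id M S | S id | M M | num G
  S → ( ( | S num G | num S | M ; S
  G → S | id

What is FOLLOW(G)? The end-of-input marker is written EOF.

In M → num G: G is at the end, add FOLLOW(M) = { EOF, (, ;, id, num }.
In S → S num G: G is at the end, add FOLLOW(S) = { EOF, (, ;, id, num }.
Union: FOLLOW(G) = { EOF, (, ;, id, num }.

{ EOF, (, ;, id, num }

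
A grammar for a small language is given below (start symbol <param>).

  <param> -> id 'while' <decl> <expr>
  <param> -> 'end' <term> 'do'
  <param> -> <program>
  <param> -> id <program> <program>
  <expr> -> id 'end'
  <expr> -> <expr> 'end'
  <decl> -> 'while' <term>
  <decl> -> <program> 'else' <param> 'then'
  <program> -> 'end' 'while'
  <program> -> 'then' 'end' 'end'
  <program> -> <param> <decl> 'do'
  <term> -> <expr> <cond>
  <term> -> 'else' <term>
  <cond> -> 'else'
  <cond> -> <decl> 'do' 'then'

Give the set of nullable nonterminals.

{ } (none)

No nonterminal has an empty production or an RHS whose symbols are all nullable.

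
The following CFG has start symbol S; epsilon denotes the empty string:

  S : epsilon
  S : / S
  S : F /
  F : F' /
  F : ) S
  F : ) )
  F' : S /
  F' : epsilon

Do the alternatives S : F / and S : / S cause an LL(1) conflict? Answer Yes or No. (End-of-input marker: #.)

FIRST(F /) = { ), / } and FIRST(/ S) = { / }.
Both contain /, so the two alternatives are not disjoint — LL(1) conflict.

Yes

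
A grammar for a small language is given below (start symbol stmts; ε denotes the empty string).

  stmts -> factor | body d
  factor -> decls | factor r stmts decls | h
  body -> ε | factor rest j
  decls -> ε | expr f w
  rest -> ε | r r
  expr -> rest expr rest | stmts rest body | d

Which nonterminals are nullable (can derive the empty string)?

{ body, decls, expr, factor, rest, stmts }

Directly nullable (have an ε-production): body, decls, rest.
stmts -> factor with every symbol nullable, so stmts is nullable.
factor -> decls with every symbol nullable, so factor is nullable.
expr -> rest expr rest with every symbol nullable, so expr is nullable.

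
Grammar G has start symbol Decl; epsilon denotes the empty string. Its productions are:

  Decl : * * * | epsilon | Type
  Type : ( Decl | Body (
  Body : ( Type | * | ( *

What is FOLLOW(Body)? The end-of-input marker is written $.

{ ( }

In Type : Body (: add FIRST(() = { ( }.
Union: FOLLOW(Body) = { ( }.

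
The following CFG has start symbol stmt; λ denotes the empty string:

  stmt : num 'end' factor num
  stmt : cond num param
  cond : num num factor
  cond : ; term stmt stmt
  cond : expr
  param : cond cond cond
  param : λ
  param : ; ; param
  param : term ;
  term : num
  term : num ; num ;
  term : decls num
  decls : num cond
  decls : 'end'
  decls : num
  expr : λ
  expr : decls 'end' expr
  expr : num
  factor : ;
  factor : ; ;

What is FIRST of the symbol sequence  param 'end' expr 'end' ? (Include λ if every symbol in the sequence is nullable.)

{ 'end', ;, num }

Add FIRST(param)\{λ} = { 'end', ;, num }; param is nullable, continue.
'end' is a terminal; add {'end'} and stop.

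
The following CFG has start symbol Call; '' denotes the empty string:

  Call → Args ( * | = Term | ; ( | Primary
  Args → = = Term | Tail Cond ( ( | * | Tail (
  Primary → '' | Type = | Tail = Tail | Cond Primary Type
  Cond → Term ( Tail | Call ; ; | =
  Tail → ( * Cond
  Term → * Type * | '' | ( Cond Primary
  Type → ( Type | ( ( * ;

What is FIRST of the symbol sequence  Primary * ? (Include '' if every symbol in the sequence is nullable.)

Add FIRST(Primary)\{''} = { (, *, ;, = }; Primary is nullable, continue.
* is a terminal; add {*} and stop.

{ (, *, ;, = }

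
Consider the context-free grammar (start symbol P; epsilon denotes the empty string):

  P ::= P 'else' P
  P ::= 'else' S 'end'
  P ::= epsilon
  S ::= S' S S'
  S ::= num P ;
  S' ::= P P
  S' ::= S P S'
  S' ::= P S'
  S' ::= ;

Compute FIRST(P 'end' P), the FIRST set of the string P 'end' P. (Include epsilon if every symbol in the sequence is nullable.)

{ 'else', 'end' }

Add FIRST(P)\{epsilon} = { 'else' }; P is nullable, continue.
'end' is a terminal; add {'end'} and stop.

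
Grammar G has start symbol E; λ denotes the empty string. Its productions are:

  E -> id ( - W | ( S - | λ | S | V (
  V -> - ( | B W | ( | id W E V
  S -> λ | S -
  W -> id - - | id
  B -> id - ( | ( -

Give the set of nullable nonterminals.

Directly nullable (have an λ-production): E, S.
No other nonterminal has a production whose RHS symbols are all nullable.

{ E, S }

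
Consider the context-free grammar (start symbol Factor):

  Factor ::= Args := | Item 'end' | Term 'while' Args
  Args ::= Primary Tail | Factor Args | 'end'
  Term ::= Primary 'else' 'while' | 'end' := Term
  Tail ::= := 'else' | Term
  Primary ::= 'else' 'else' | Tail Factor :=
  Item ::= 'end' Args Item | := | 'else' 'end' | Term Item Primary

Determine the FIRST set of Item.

Item ::= 'end' Args Item contributes {'end'}.
Item ::= := contributes {:=}.
Item ::= 'else' 'end' contributes {'else'}.
From Item ::= Term Item Primary: add FIRST(Term) = { 'else', 'end', := }.
Union: FIRST(Item) = { 'else', 'end', := }.

{ 'else', 'end', := }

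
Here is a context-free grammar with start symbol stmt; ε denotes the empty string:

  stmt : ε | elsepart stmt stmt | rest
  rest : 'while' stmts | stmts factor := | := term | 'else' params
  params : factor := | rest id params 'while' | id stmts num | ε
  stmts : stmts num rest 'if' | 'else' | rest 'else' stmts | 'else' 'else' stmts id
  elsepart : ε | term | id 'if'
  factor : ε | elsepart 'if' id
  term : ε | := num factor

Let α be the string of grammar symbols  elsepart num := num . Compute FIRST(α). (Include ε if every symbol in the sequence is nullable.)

Add FIRST(elsepart)\{ε} = { :=, id }; elsepart is nullable, continue.
num is a terminal; add {num} and stop.

{ :=, id, num }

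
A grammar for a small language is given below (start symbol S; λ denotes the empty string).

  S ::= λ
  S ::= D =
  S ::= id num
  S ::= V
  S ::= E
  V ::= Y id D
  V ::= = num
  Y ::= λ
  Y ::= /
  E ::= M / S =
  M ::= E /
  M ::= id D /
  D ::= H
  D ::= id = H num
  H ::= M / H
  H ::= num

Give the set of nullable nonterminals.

Directly nullable (have an λ-production): S, Y.
No other nonterminal has a production whose RHS symbols are all nullable.

{ S, Y }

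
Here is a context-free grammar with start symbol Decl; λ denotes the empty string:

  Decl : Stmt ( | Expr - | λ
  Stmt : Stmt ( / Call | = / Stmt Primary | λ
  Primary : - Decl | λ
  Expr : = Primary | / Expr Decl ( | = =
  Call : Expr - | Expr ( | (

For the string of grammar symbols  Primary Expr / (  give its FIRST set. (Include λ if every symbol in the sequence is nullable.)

Add FIRST(Primary)\{λ} = { - }; Primary is nullable, continue.
Add FIRST(Expr) = { /, = }; Expr is not nullable, stop.

{ -, /, = }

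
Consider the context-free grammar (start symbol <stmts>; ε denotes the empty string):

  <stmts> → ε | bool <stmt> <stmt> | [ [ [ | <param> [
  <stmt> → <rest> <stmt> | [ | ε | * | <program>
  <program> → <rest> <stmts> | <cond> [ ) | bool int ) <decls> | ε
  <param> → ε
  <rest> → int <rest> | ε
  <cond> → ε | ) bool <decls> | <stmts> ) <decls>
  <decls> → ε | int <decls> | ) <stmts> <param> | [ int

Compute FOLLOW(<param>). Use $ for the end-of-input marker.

In <stmts> → <param> [: add FIRST([) = { [ }.
In <decls> → ) <stmts> <param>: <param> is at the end, add FOLLOW(<decls>) = { $, ), *, [, bool, int }.
Union: FOLLOW(<param>) = { $, ), *, [, bool, int }.

{ $, ), *, [, bool, int }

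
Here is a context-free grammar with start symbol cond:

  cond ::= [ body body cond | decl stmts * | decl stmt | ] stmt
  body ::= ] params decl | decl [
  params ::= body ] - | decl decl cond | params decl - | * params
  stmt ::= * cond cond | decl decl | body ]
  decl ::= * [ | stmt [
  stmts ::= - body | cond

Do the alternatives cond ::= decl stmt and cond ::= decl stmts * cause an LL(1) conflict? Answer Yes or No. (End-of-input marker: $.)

FIRST(decl stmt) = { *, ] } and FIRST(decl stmts *) = { *, ] }.
Both contain *, so the two alternatives are not disjoint — LL(1) conflict.

Yes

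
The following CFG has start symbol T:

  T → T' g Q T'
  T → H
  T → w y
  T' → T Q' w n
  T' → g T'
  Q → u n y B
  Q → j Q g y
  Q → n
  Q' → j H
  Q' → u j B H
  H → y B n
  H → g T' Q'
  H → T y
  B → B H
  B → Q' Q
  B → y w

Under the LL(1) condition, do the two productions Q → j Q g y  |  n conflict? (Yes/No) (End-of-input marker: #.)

No

FIRST(j Q g y) = { j } and FIRST(n) = { n }.
The FIRST sets are disjoint and neither alternative is nullable — no conflict.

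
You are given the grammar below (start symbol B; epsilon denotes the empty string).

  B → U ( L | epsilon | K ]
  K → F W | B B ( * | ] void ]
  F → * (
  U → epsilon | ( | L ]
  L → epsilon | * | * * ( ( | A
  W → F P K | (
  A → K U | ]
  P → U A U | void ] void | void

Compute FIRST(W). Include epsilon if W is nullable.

From W → F P K: add FIRST(F) = { * }.
W → ( contributes {(}.
Union: FIRST(W) = { (, * }.

{ (, * }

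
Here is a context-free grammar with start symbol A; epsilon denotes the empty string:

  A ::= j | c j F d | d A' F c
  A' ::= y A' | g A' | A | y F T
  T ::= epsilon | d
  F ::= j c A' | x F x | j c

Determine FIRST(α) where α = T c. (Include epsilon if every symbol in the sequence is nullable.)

{ c, d }

Add FIRST(T)\{epsilon} = { d }; T is nullable, continue.
c is a terminal; add {c} and stop.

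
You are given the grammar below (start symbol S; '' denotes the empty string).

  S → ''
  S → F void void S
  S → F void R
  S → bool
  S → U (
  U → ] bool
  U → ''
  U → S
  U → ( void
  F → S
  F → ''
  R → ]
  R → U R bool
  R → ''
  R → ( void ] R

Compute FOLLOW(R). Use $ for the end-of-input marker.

{ $, (, ], bool, void }

In S → F void R: R is at the end, add FOLLOW(S) = { $, (, ], bool, void }.
In R → U R bool: add FIRST(bool) = { bool }.
In R → ( void ] R: R is at the end, add FOLLOW(R) = { $, (, ], bool, void }.
Union: FOLLOW(R) = { $, (, ], bool, void }.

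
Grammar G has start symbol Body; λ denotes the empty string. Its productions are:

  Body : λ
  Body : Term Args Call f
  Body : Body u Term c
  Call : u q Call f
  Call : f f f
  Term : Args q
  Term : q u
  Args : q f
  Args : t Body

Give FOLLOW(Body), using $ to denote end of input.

Body is the start symbol, so $ ∈ FOLLOW(Body).
In Body : Body u Term c: add FIRST(u Term c) = { u }.
In Args : t Body: Body is at the end, add FOLLOW(Args) = { f, q, u }.
Union: FOLLOW(Body) = { $, f, q, u }.

{ $, f, q, u }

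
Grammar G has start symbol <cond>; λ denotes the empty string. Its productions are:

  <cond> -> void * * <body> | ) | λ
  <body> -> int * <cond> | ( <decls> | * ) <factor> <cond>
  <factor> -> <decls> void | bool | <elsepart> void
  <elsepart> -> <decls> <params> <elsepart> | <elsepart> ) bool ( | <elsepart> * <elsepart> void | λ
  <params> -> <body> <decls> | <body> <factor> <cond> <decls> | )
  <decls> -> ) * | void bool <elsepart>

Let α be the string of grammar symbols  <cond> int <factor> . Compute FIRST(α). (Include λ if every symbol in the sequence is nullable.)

{ ), int, void }

Add FIRST(<cond>)\{λ} = { ), void }; <cond> is nullable, continue.
int is a terminal; add {int} and stop.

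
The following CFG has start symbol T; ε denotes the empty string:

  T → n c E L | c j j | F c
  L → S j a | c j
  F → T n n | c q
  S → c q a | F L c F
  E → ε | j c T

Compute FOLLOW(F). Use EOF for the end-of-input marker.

In T → F c: add FIRST(c) = { c }.
In S → F L c F: add FIRST(L c F) = { c, n }.
In S → F L c F: F is at the end, add FOLLOW(S) = { j }.
Union: FOLLOW(F) = { c, j, n }.

{ c, j, n }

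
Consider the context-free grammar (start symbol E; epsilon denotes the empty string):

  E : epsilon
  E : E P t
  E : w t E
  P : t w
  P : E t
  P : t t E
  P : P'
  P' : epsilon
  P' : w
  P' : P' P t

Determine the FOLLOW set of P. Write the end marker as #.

In E : E P t: add FIRST(t) = { t }.
In P' : P' P t: add FIRST(t) = { t }.
Union: FOLLOW(P) = { t }.

{ t }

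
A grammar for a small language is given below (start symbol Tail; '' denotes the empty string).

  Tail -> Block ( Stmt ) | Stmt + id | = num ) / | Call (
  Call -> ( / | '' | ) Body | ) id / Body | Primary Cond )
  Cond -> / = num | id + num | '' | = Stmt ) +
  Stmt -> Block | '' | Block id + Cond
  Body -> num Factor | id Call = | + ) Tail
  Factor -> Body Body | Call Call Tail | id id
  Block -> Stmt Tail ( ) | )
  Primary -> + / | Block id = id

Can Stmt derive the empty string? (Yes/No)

Yes

Stmt has an ''-production, so Stmt ⇒ ''.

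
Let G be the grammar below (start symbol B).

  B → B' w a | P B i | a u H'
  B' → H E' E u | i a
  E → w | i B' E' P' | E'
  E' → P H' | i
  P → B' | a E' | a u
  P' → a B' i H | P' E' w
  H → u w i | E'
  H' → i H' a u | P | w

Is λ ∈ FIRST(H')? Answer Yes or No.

No

No nonterminal in this grammar is nullable.
No production of H' has an RHS whose symbols are all nullable, so H' is not nullable.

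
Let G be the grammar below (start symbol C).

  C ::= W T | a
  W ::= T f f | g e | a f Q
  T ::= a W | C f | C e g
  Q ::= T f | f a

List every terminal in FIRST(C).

From C ::= W T: add FIRST(W) = { a, g }.
C ::= a contributes {a}.
Union: FIRST(C) = { a, g }.

{ a, g }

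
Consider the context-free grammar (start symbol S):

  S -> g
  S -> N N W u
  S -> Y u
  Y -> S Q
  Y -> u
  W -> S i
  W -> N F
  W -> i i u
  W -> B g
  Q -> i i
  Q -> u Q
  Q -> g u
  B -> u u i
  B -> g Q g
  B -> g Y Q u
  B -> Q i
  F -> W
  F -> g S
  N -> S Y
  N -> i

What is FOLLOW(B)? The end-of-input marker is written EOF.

In W -> B g: add FIRST(g) = { g }.
Union: FOLLOW(B) = { g }.

{ g }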